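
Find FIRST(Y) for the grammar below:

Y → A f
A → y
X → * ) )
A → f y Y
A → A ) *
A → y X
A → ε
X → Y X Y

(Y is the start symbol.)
{ ')', 'f', 'y' }

To compute FIRST(Y), examine every production with Y on the left-hand side, reading each right-hand side left to right until a non-nullable symbol is reached.

FIRST sets of the other non-terminals involved (by the same procedure, iterated to a fixed point):
  FIRST(A) = { ')', 'f', 'y', ε }

From Y → A f:
  - A is a non-terminal: add FIRST(A) \ {ε} = { ')', 'f', 'y' }
    A is nullable, so continue to the next symbol
  - f is a terminal: add 'f' and stop

Collecting: FIRST(Y) = { ')', 'f', 'y' }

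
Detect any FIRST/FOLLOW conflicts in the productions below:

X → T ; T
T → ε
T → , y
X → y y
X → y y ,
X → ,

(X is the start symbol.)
Nullable non-terminals: T.

T: nullable alternative(s) T → ε; FOLLOW(T) = { $, ';' }
  T → ε: FIRST \ {ε} = { } — this is the only nullable alternative, skip
  T → , y: FIRST \ {ε} = { ',' } — disjoint from FOLLOW(T)

X has no nullable alternative, so no FIRST/FOLLOW check is needed there.

No FIRST/FOLLOW conflicts found.

Answer: No FIRST/FOLLOW conflicts.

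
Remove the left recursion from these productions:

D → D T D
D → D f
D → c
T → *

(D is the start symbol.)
D is directly left-recursive. The standard transformation for
  A → A α₁ | ... | A α_m | β₁ | ... | β_n
is
  A  → β₁ A' | ... | β_n A'
  A' → α₁ A' | ... | α_m A' | ε

D → c becomes D → c D'
D → D T D becomes D' → T D D'
D → D f becomes D' → f D'
Add D' → ε

Productions for other non-terminals are unchanged:
  T → *

Resulting grammar:
D → c D'
D' → T D D'
D' → f D'
D' → ε
T → *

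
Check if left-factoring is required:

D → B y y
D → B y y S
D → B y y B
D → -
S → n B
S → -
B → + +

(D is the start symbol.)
Yes, D has productions with common prefix 'B y y'

Left-factoring is needed when two productions for the same non-terminal
share a common prefix on the right-hand side.

Productions for D:
  D → B y y
  D → B y y S
  D → B y y B
  D → -
Productions for S:
  S → n B
  S → -

Found common prefix 'B y y' in productions for D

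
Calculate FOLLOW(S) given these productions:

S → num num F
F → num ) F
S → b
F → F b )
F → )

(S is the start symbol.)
S is the start symbol, so $ ∈ FOLLOW(S).
S does not occur on any right-hand side.

Taking the union: FOLLOW(S) = { $ }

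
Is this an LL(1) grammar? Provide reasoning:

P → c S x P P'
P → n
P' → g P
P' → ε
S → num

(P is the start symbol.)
A grammar is LL(1) if for each non-terminal N with multiple productions, the predict sets of those productions are pairwise disjoint, where PREDICT(N → α) = (FIRST(α) \ {ε}) ∪ (FOLLOW(N) if α ⇒* ε).

Relevant sets:
  FOLLOW(P') = { $, 'g' }

For P:
  PREDICT(P → c S x P P') = { 'c' }
  PREDICT(P → n) = { 'n' }
For P':
  PREDICT(P' → g P) = { 'g' }
  PREDICT(P' → ε) = { $, 'g' }
S has a single production, so nothing to check there.

Conflict found: Predict set conflict for P': { 'g' }
The grammar is NOT LL(1).

Answer: No. Predict set conflict for P': { 'g' }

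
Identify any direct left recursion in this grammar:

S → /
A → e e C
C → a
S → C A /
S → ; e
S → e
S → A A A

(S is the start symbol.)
No direct left recursion

Direct left recursion occurs when N → N α for some non-terminal N (the right-hand side begins with the left-hand side itself).

S → /: starts with '/'
A → e e C: starts with e
C → a: starts with a
S → C A /: starts with C
S → ; e: starts with ';'
S → e: starts with e
S → A A A: starts with A

No direct left recursion found.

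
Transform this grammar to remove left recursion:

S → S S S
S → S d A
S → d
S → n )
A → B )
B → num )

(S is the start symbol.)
S → d S'
S → n ) S'
S' → S S S'
S' → d A S'
S' → ε
A → B )
B → num )

S is directly left-recursive. The standard transformation for
  A → A α₁ | ... | A α_m | β₁ | ... | β_n
is
  A  → β₁ A' | ... | β_n A'
  A' → α₁ A' | ... | α_m A' | ε

S → d becomes S → d S'
S → n ) becomes S → n ) S'
S → S S S becomes S' → S S S'
S → S d A becomes S' → d A S'
Add S' → ε

Productions for other non-terminals are unchanged:
  A → B )
  B → num )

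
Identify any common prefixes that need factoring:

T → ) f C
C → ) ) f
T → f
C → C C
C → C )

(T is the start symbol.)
Left-factoring is needed when two productions for the same non-terminal
share a common prefix on the right-hand side.

Productions for T:
  T → ) f C
  T → f
Productions for C:
  C → ) ) f
  C → C C
  C → C )

Found common prefix 'C' in productions for C

Answer: Yes, C has productions with common prefix 'C'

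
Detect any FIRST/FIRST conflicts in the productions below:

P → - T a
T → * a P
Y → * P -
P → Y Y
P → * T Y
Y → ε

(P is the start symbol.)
Yes. P → Y Y / P → '*' T Y on { '*' }

A FIRST/FIRST conflict occurs when two productions N → α and N → β for the same non-terminal have FIRST(α) ∩ FIRST(β) ≠ ∅ (with ε ∈ FIRST of a nullable right-hand side, so two nullable alternatives also conflict).

FIRST sets of the non-terminals at (or reachable through a nullable prefix from) the front of some alternative:
  FIRST(Y) = { '*', ε }

Productions for P:
  P → - T a: FIRST = { '-' }
  P → Y Y: FIRST = { '*', ε }
  P → * T Y: FIRST = { '*' }
Productions for Y:
  Y → * P -: FIRST = { '*' }
  Y → ε: FIRST = { ε }
T has only one production, so no FIRST/FIRST conflict is possible there.

Conflict for P: P → Y Y and P → * T Y
  Overlap: { '*' }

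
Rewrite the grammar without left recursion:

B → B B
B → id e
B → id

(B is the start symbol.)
B is directly left-recursive. The standard transformation for
  A → A α₁ | ... | A α_m | β₁ | ... | β_n
is
  A  → β₁ A' | ... | β_n A'
  A' → α₁ A' | ... | α_m A' | ε

B → id e becomes B → id e B'
B → id becomes B → id B'
B → B B becomes B' → B B'
Add B' → ε

Resulting grammar:
B → id e B'
B → id B'
B' → B B'
B' → ε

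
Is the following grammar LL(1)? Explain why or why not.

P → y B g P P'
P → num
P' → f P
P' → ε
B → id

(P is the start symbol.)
No. Predict set conflict for P': { 'f' }

A grammar is LL(1) if for each non-terminal N with multiple productions, the predict sets of those productions are pairwise disjoint, where PREDICT(N → α) = (FIRST(α) \ {ε}) ∪ (FOLLOW(N) if α ⇒* ε).

Relevant sets:
  FOLLOW(P') = { $, 'f' }

For P:
  PREDICT(P → y B g P P') = { 'y' }
  PREDICT(P → num) = { 'num' }
For P':
  PREDICT(P' → f P) = { 'f' }
  PREDICT(P' → ε) = { $, 'f' }
B has a single production, so nothing to check there.

Conflict found: Predict set conflict for P': { 'f' }
The grammar is NOT LL(1).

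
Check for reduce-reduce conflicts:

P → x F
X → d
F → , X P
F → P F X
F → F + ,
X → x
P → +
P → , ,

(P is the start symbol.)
A reduce-reduce conflict occurs when an LR(0) state has two complete items [A → α .] and [B → β .] — both call for a reduction, and with no lookahead the parser cannot choose between them.

Augment with P' → P and build the canonical LR(0) collection (I0 = CLOSURE({[P' → . P]}), then GOTO on every symbol after a dot until no new states appear). It has 17 states:
  I0: { [P → . +], [P → . , ,], [P → . x F], [P' → . P] }  — shift
  I1: { [P → + .] }  — reduce
  I2: { [P → , . ,] }  — shift
  I3: { [P' → P .] }  — accept
  I4: { [F → . , X P], [F → . F + ,], [F → . P F X], [P → . +], [P → . , ,], [P → . x F], [P → x . F] }  — shift
  I5: { [F → , . X P], [P → , . ,], [X → . d], [X → . x] }  — shift
  I6: { [F → F . + ,], [P → x F .] }  — shift, reduce
  I7: { [F → . , X P], [F → . F + ,], [F → . P F X], [F → P . F X], [P → . +], [P → . , ,], [P → . x F] }  — shift
  I8: { [F → F . + ,], [F → P F . X], [X → . d], [X → . x] }  — shift
  I9: { [F → F + . ,] }  — shift
  I10: { [F → P F X .] }  — reduce
  I11: { [X → d .] }  — reduce
  I12: { [X → x .] }  — reduce
  I13: { [F → F + , .] }  — reduce
  I14: { [P → , , .] }  — reduce
  I15: { [F → , X . P], [P → . +], [P → . , ,], [P → . x F] }  — shift
  I16: { [F → , X P .] }  — reduce

No state contains more than one complete item.

Answer: No reduce-reduce conflicts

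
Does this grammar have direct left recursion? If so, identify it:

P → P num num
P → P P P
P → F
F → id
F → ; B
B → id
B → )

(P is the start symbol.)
Yes, P is left-recursive

Direct left recursion occurs when N → N α for some non-terminal N (the right-hand side begins with the left-hand side itself).

P → P num num: LEFT RECURSIVE (starts with P)
P → P P P: LEFT RECURSIVE (starts with P)
P → F: starts with F
F → id: starts with id
F → ; B: starts with ';'
B → id: starts with id
B → ): starts with ')'

The grammar has direct left recursion on: P.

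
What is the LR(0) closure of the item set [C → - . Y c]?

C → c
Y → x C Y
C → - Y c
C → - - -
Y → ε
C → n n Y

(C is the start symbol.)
{ [C → - . Y c], [Y → . x C Y], [Y → .] }

To compute CLOSURE, for each item [A → α.Bβ] where B is a non-terminal, add [B → .γ] for all productions B → γ; repeat for the newly added items until nothing changes.

Start with: [C → - . Y c]
  [C → - . Y c] has the dot before Y: add [Y → . x C Y], [Y → .]
No further items can be added.

CLOSURE = { [C → - . Y c], [Y → . x C Y], [Y → .] }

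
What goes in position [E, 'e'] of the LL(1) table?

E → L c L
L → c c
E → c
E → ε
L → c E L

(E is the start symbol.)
Empty (error entry)

To find M[E, 'e'], we find productions for E where 'e' is in the predict set (PREDICT(N → α) = (FIRST(α) \ {ε}) ∪ (FOLLOW(N) if α ⇒* ε)).

Relevant sets:
  FIRST(L) = { 'c' }
  FOLLOW(E) = { $, 'c' }

E → L c L: PREDICT = { 'c' }
E → c: PREDICT = { 'c' }
E → ε: PREDICT = { $, 'c' }

M[E, 'e'] is empty (no production applies)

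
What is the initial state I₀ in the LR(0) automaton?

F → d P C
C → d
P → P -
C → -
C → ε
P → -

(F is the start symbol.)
First, augment the grammar with F' → F
I₀ = CLOSURE({ [F' → . F] }):
  [F' → . F] has the dot before F: add [F → . d P C]
No further items can be added.

I₀ = { [F → . d P C], [F' → . F] }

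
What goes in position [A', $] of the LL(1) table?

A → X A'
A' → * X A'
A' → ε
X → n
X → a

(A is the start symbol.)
To find M[A', $], we find productions for A' where $ is in the predict set (PREDICT(N → α) = (FIRST(α) \ {ε}) ∪ (FOLLOW(N) if α ⇒* ε)).

Relevant sets:
  FOLLOW(A') = { $ }

A' → * X A': PREDICT = { '*' }
A' → ε: PREDICT = { $ }
  $ is in predict set, so this production goes in M[A', $]

M[A', $] = A' → ε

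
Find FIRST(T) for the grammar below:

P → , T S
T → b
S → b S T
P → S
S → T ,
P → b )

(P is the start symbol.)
From T → b:
  - b is a terminal: add 'b' and stop

Collecting: FIRST(T) = { 'b' }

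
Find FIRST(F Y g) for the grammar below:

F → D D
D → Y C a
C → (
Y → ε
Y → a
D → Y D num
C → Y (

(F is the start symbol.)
FIRST sets of the non-terminals involved (from the grammar, by fixed-point iteration):
  FIRST(F) = { '(', 'a' }

To compute FIRST(F Y g), process the symbols left to right:
Symbol F is a non-terminal. Add FIRST(F) \ {ε} = { '(', 'a' }
F is not nullable (ε ∉ FIRST(F)), so stop here.
FIRST(F Y g) = { '(', 'a' }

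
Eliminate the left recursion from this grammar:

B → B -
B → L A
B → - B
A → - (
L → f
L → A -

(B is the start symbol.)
B → L A B'
B → - B B'
B' → - B'
B' → ε
A → - (
L → f
L → A -

B is directly left-recursive. The standard transformation for
  A → A α₁ | ... | A α_m | β₁ | ... | β_n
is
  A  → β₁ A' | ... | β_n A'
  A' → α₁ A' | ... | α_m A' | ε

B → L A becomes B → L A B'
B → - B becomes B → - B B'
B → B - becomes B' → - B'
Add B' → ε

Productions for other non-terminals are unchanged:
  A → - (
  L → f
  L → A -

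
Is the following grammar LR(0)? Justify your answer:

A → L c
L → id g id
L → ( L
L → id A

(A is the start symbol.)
Yes, the grammar is LR(0)

A grammar is LR(0) if no state in the canonical LR(0) collection has:
  - both a shift item (dot before a terminal) and a complete item (shift-reduce conflict), or
  - two or more complete items (reduce-reduce conflict; the accept item [A' → A .] counts as a complete item here).

Augment with A' → A and build the canonical LR(0) collection (I0 = CLOSURE({[A' → . A]}), then GOTO on every symbol after a dot until no new states appear). It has 10 states:
  I0: { [A → . L c], [A' → . A], [L → . ( L], [L → . id A], [L → . id g id] }  — shift
  I1: { [L → ( . L], [L → . ( L], [L → . id A], [L → . id g id] }  — shift
  I2: { [A' → A .] }  — accept
  I3: { [A → L . c] }  — shift
  I4: { [A → . L c], [L → . ( L], [L → . id A], [L → . id g id], [L → id . A], [L → id . g id] }  — shift
  I5: { [L → id A .] }  — reduce
  I6: { [L → id g . id] }  — shift
  I7: { [L → id g id .] }  — reduce
  I8: { [A → L c .] }  — reduce
  I9: { [L → ( L .] }  — reduce

Every state is either a pure shift/goto state or contains exactly one complete item and nothing to shift — no conflicts. The grammar is LR(0).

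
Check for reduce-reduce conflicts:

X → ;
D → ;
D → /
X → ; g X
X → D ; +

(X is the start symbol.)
Yes — I2: [D → ; .] vs [X → ; .]

Augment with X' → X and build the canonical LR(0) collection (I0 = CLOSURE({[X' → . X]}), then GOTO on every symbol after a dot until no new states appear). It has 9 states:
  I0: { [D → . /], [D → . ;], [X → . ; g X], [X → . ;], [X → . D ; +], [X' → . X] }  — shift
  I1: { [D → / .] }  — reduce
  I2: { [D → ; .], [X → ; . g X], [X → ; .] }  — shift, 2 reduces
  I3: { [X → D . ; +] }  — shift
  I4: { [X' → X .] }  — accept
  I5: { [X → D ; . +] }  — shift
  I6: { [X → D ; + .] }  — reduce
  I7: { [D → . /], [D → . ;], [X → . ; g X], [X → . ;], [X → . D ; +], [X → ; g . X] }  — shift
  I8: { [X → ; g X .] }  — reduce

I2 contains complete items [D → ; .], [X → ; .] — reduce-reduce conflict.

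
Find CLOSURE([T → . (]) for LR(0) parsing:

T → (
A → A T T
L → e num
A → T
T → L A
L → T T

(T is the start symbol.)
To compute CLOSURE, for each item [A → α.Bβ] where B is a non-terminal, add [B → .γ] for all productions B → γ; repeat for the newly added items until nothing changes.

Start with: [T → . (]
The dot precedes the terminal '(', so nothing is added.

CLOSURE = { [T → . (] }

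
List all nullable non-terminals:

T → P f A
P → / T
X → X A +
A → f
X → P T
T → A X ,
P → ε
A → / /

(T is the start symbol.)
{ 'P' }

ε-productions: P → ε
So P is immediately nullable.
No further non-terminal can be added: every production for the remaining non-terminals contains a terminal or a non-nullable non-terminal.
Nullable = { 'P' }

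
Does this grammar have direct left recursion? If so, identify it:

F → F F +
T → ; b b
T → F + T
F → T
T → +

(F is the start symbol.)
Direct left recursion occurs when N → N α for some non-terminal N (the right-hand side begins with the left-hand side itself).

F → F F +: LEFT RECURSIVE (starts with F)
T → ; b b: starts with ';'
T → F + T: starts with F
F → T: starts with T
T → +: starts with '+'

The grammar has direct left recursion on: F.

Answer: Yes, F is left-recursive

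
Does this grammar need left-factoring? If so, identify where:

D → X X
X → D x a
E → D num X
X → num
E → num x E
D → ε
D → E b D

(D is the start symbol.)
No, left-factoring is not needed

Left-factoring is needed when two productions for the same non-terminal
share a common prefix on the right-hand side.

Productions for D:
  D → X X
  D → ε
  D → E b D
Productions for X:
  X → D x a
  X → num
Productions for E:
  E → D num X
  E → num x E

No common prefixes found.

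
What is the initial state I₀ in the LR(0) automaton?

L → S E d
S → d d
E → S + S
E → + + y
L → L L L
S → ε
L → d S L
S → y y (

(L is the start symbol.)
{ [L → . L L L], [L → . S E d], [L → . d S L], [L' → . L], [S → . d d], [S → . y y (], [S → .] }

First, augment the grammar with L' → L
I₀ = CLOSURE({ [L' → . L] }):
  [L' → . L] has the dot before L: add [L → . S E d], [L → . L L L], [L → . d S L]
  [L → . S E d] has the dot before S: add [S → . d d], [S → .], [S → . y y (]
No further items can be added.

I₀ = { [L → . L L L], [L → . S E d], [L → . d S L], [L' → . L], [S → . d d], [S → . y y (], [S → .] }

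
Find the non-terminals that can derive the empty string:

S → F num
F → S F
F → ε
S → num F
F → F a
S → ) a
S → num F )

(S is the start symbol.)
{ 'F' }

A non-terminal is nullable if it can derive ε (the empty string): either it has an ε-production, or it has a production whose right-hand side consists entirely of nullable non-terminals.

ε-productions: F → ε
So F is immediately nullable.
No further non-terminal can be added: every production for the remaining non-terminals contains a terminal or a non-nullable non-terminal.
Nullable = { 'F' }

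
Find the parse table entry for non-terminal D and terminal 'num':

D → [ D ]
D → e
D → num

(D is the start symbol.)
D → num

To find M[D, 'num'], we find productions for D where 'num' is in the predict set (PREDICT(N → α) = (FIRST(α) \ {ε}) ∪ (FOLLOW(N) if α ⇒* ε)).

D → [ D ]: PREDICT = { '[' }
D → e: PREDICT = { 'e' }
D → num: PREDICT = { 'num' }
  'num' is in predict set, so this production goes in M[D, 'num']

M[D, 'num'] = D → num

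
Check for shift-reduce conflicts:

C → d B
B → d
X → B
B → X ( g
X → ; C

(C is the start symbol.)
No shift-reduce conflicts

Augment with C' → C and build the canonical LR(0) collection (I0 = CLOSURE({[C' → . C]}), then GOTO on every symbol after a dot until no new states appear). It has 10 states:
  I0: { [C → . d B], [C' → . C] }  — shift
  I1: { [C' → C .] }  — accept
  I2: { [B → . X ( g], [B → . d], [C → d . B], [X → . ; C], [X → . B] }  — shift
  I3: { [C → . d B], [X → ; . C] }  — shift
  I4: { [C → d B .], [X → B .] }  — 2 reduces
  I5: { [B → X . ( g] }  — shift
  I6: { [B → d .] }  — reduce
  I7: { [B → X ( . g] }  — shift
  I8: { [B → X ( g .] }  — reduce
  I9: { [X → ; C .] }  — reduce

No state contains both a complete item and a shift item.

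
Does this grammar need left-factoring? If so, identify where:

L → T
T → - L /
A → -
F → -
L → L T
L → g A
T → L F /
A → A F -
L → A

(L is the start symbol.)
No, left-factoring is not needed

Left-factoring is needed when two productions for the same non-terminal
share a common prefix on the right-hand side.

Productions for L:
  L → T
  L → L T
  L → g A
  L → A
Productions for T:
  T → - L /
  T → L F /
Productions for A:
  A → -
  A → A F -

No common prefixes found.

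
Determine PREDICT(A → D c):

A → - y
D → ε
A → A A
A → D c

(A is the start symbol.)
{ 'c' }

PREDICT(A → D c) = (FIRST(RHS) \ {ε}) ∪ (FOLLOW(A) if ε ∈ FIRST(RHS), i.e. RHS ⇒* ε)
FIRST(D) = { ε }
FIRST(D c) = { 'c' }
ε ∉ FIRST(D c), so FOLLOW(A) is not added.
PREDICT(A → D c) = { 'c' }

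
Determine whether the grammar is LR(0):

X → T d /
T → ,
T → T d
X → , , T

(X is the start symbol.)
Augment with X' → X and build the canonical LR(0) collection (I0 = CLOSURE({[X' → . X]}), then GOTO on every symbol after a dot until no new states appear). It has 10 states:
  I0: { [T → . ,], [T → . T d], [X → . , , T], [X → . T d /], [X' → . X] }  — shift
  I1: { [T → , .], [X → , . , T] }  — shift, reduce
  I2: { [T → T . d], [X → T . d /] }  — shift
  I3: { [X' → X .] }  — accept
  I4: { [T → T d .], [X → T d . /] }  — shift, reduce
  I5: { [X → T d / .] }  — reduce
  I6: { [T → . ,], [T → . T d], [X → , , . T] }  — shift
  I7: { [T → , .] }  — reduce
  I8: { [T → T . d], [X → , , T .] }  — shift, reduce
  I9: { [T → T d .] }  — reduce

Conflict in state I1:
  Shift-reduce conflict between [T → , .] and [X → , . , T]
So the grammar is NOT LR(0).

Answer: No. Shift-reduce conflict between [T → , .] and [X → , . , T]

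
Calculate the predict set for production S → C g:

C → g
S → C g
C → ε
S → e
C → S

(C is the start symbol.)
PREDICT(S → C g) = (FIRST(RHS) \ {ε}) ∪ (FOLLOW(S) if ε ∈ FIRST(RHS), i.e. RHS ⇒* ε)
FIRST(C) = { 'e', 'g', ε }
FIRST(C g) = { 'e', 'g' }
ε ∉ FIRST(C g), so FOLLOW(S) is not added.
PREDICT(S → C g) = { 'e', 'g' }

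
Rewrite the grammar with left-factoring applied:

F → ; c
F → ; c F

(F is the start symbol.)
Left-factoring transforms A → αβ₁ | αβ₂ into A → αA' and A' → β₁ | β₂
(α is the longest common prefix among the alternatives). Repeat until
no nonterminal has two alternatives with a common prefix.

Round 1: F has alternatives sharing prefix '; c'. Introduce F': F → ; c F'
  Add: F' → ε
  Add: F' → F

No remaining common prefixes — done.

Resulting grammar:
F → ; c F'
F' → ε
F' → F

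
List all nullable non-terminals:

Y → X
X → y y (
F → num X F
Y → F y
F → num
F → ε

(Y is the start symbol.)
{ 'F' }

ε-productions: F → ε
So F is immediately nullable.
No further non-terminal can be added: every production for the remaining non-terminals contains a terminal or a non-nullable non-terminal.
Nullable = { 'F' }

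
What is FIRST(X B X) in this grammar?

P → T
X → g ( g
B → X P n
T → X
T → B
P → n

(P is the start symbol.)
FIRST sets of the non-terminals involved (from the grammar, by fixed-point iteration):
  FIRST(X) = { 'g' }

To compute FIRST(X B X), process the symbols left to right:
Symbol X is a non-terminal. Add FIRST(X) \ {ε} = { 'g' }
X is not nullable (ε ∉ FIRST(X)), so stop here.
FIRST(X B X) = { 'g' }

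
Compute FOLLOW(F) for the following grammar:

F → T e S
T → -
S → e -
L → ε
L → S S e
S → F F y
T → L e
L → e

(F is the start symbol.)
F is the start symbol, so $ ∈ FOLLOW(F).
In S → F F y: F is followed by F y, add FIRST(F y) \ {ε} = { '-', 'e' }
In S → F F y: F is followed by y, add FIRST(y) \ {ε} = { 'y' }

Taking the union: FOLLOW(F) = { $, '-', 'e', 'y' }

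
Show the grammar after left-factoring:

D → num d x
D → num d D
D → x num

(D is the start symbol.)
D → num d D'
D' → x
D' → D
D → x num

Left-factoring transforms A → αβ₁ | αβ₂ into A → αA' and A' → β₁ | β₂
(α is the longest common prefix among the alternatives). Repeat until
no nonterminal has two alternatives with a common prefix.

Round 1: D has alternatives sharing prefix 'num d'. Introduce D': D → num d D'
  Add: D' → x
  Add: D' → D

No remaining common prefixes — done.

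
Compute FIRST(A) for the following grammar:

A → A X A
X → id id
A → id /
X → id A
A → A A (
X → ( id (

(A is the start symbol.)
To compute FIRST(A), examine every production with A on the left-hand side, reading each right-hand side left to right until a non-nullable symbol is reached.

From A → A X A:
  - A is the symbol being defined: contributes nothing new
    A is not nullable, so stop
From A → id /:
  - id is a terminal: add 'id' and stop
From A → A A (:
  - A is the symbol being defined: contributes nothing new
    A is not nullable, so stop

Collecting: FIRST(A) = { 'id' }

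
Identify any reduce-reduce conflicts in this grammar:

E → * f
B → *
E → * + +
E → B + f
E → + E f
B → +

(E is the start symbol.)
No reduce-reduce conflicts

A reduce-reduce conflict occurs when an LR(0) state has two complete items [A → α .] and [B → β .] — both call for a reduction, and with no lookahead the parser cannot choose between them.

Augment with E' → E and build the canonical LR(0) collection (I0 = CLOSURE({[E' → . E]}), then GOTO on every symbol after a dot until no new states appear). It has 12 states:
  I0: { [B → . *], [B → . +], [E → . * + +], [E → . * f], [E → . + E f], [E → . B + f], [E' → . E] }  — shift
  I1: { [B → * .], [E → * . + +], [E → * . f] }  — shift, reduce
  I2: { [B → + .], [B → . *], [B → . +], [E → + . E f], [E → . * + +], [E → . * f], [E → . + E f], [E → . B + f] }  — shift, reduce
  I3: { [E → B . + f] }  — shift
  I4: { [E' → E .] }  — accept
  I5: { [E → B + . f] }  — shift
  I6: { [E → B + f .] }  — reduce
  I7: { [E → + E . f] }  — shift
  I8: { [E → + E f .] }  — reduce
  I9: { [E → * + . +] }  — shift
  I10: { [E → * f .] }  — reduce
  I11: { [E → * + + .] }  — reduce

No state contains more than one complete item.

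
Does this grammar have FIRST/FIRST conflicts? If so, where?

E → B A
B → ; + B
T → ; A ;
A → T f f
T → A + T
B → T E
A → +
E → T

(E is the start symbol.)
Yes. E → B A / E → T on { '+', ';' }; B → ';' '+' B / B → T E on { ';' }; T → ';' A ';' / T → A '+' T on { ';' }; A → T f f / A → '+' on { '+' }

A FIRST/FIRST conflict occurs when two productions N → α and N → β for the same non-terminal have FIRST(α) ∩ FIRST(β) ≠ ∅ (with ε ∈ FIRST of a nullable right-hand side, so two nullable alternatives also conflict).

FIRST sets of the non-terminals at (or reachable through a nullable prefix from) the front of some alternative:
  FIRST(B) = { '+', ';' }
  FIRST(T) = { '+', ';' }
  FIRST(A) = { '+', ';' }

Productions for E:
  E → B A: FIRST = { '+', ';' }
  E → T: FIRST = { '+', ';' }
Productions for B:
  B → ; + B: FIRST = { ';' }
  B → T E: FIRST = { '+', ';' }
Productions for T:
  T → ; A ;: FIRST = { ';' }
  T → A + T: FIRST = { '+', ';' }
Productions for A:
  A → T f f: FIRST = { '+', ';' }
  A → +: FIRST = { '+' }

Conflict for E: E → B A and E → T
  Overlap: { '+', ';' }
Conflict for B: B → ; + B and B → T E
  Overlap: { ';' }
Conflict for T: T → ; A ; and T → A + T
  Overlap: { ';' }
Conflict for A: A → T f f and A → +
  Overlap: { '+' }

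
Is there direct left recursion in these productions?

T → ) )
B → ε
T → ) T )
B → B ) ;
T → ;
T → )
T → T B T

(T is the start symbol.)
Yes, B, T are left-recursive

T → ) ): starts with ')'
B → ε: starts with ε
T → ) T ): starts with ')'
B → B ) ;: LEFT RECURSIVE (starts with B)
T → ;: starts with ';'
T → ): starts with ')'
T → T B T: LEFT RECURSIVE (starts with T)

The grammar has direct left recursion on: B, T.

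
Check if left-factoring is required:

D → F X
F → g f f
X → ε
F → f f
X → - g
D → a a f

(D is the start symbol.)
Left-factoring is needed when two productions for the same non-terminal
share a common prefix on the right-hand side.

Productions for D:
  D → F X
  D → a a f
Productions for F:
  F → g f f
  F → f f
Productions for X:
  X → ε
  X → - g

No common prefixes found.

Answer: No, left-factoring is not needed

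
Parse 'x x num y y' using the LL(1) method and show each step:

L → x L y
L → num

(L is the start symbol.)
Stack is shown with the top on the left.

Stack      Input          Action
--------------------------------
L $        x x num y y $  output L → x L y
x L y $    x x num y y $  match 'x'
L y $      x num y y $    output L → x L y
x L y y $  x num y y $    match 'x'
L y y $    num y y $      output L → num
num y y $  num y y $      match 'num'
y y $      y y $          match 'y'
y $        y $            match 'y'
$          $              accept

The string is accepted.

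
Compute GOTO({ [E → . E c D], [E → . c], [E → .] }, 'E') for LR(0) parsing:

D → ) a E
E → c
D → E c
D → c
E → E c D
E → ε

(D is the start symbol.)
{ [E → E . c D] }

GOTO(I, 'E') = CLOSURE({ [A → αX.β] : [A → α.Xβ] ∈ I, X = 'E' })

Items with dot before 'E', with the dot advanced:
  [E → . E c D] → [E → E . c D]
Closure adds nothing (no advanced item has the dot before a non-terminal).

GOTO = { [E → E . c D] }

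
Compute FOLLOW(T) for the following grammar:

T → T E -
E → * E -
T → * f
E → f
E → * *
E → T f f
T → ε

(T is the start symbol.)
To compute FOLLOW(T), find every occurrence of T on a right-hand side N → α T β: add FIRST(β) \ {ε}, and if β is empty or nullable also add FOLLOW(N). Iterate to a fixed point.

T is the start symbol, so $ ∈ FOLLOW(T).
In T → T E -: T is followed by E '-', add FIRST(E '-') \ {ε} = { '*', 'f' }
In E → T f f: T is followed by f f, add FIRST(f f) \ {ε} = { 'f' }

Taking the union: FOLLOW(T) = { $, '*', 'f' }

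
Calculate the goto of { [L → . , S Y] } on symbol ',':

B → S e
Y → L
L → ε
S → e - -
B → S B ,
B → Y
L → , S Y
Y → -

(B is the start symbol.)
{ [L → , . S Y], [S → . e - -] }

GOTO(I, ',') = CLOSURE({ [A → αX.β] : [A → α.Xβ] ∈ I, X = ',' })

Items with dot before ',', with the dot advanced:
  [L → . , S Y] → [L → , . S Y]
Closure of the advanced items:
  [L → , . S Y] has the dot before S: add [S → . e - -]

GOTO = { [L → , . S Y], [S → . e - -] }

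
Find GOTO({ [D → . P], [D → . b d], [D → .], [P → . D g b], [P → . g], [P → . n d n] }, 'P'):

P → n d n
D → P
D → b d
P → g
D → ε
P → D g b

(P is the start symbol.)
{ [D → P .] }

GOTO(I, 'P') = CLOSURE({ [A → αX.β] : [A → α.Xβ] ∈ I, X = 'P' })

Items with dot before 'P', with the dot advanced:
  [D → . P] → [D → P .]
Closure adds nothing (no advanced item has the dot before a non-terminal).

GOTO = { [D → P .] }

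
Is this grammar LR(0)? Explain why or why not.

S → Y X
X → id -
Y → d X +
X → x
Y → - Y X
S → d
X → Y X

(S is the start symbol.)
A grammar is LR(0) if no state in the canonical LR(0) collection has:
  - both a shift item (dot before a terminal) and a complete item (shift-reduce conflict), or
  - two or more complete items (reduce-reduce conflict; the accept item [S' → S .] counts as a complete item here).

Augment with S' → S and build the canonical LR(0) collection (I0 = CLOSURE({[S' → . S]}), then GOTO on every symbol after a dot until no new states appear). It has 16 states:
  I0: { [S → . Y X], [S → . d], [S' → . S], [Y → . - Y X], [Y → . d X +] }  — shift
  I1: { [Y → - . Y X], [Y → . - Y X], [Y → . d X +] }  — shift
  I2: { [S' → S .] }  — accept
  I3: { [S → Y . X], [X → . Y X], [X → . id -], [X → . x], [Y → . - Y X], [Y → . d X +] }  — shift
  I4: { [S → d .], [X → . Y X], [X → . id -], [X → . x], [Y → . - Y X], [Y → . d X +], [Y → d . X +] }  — shift, reduce
  I5: { [Y → d X . +] }  — shift
  I6: { [X → . Y X], [X → . id -], [X → . x], [X → Y . X], [Y → . - Y X], [Y → . d X +] }  — shift
  I7: { [X → . Y X], [X → . id -], [X → . x], [Y → . - Y X], [Y → . d X +], [Y → d . X +] }  — shift
  I8: { [X → id . -] }  — shift
  I9: { [X → x .] }  — reduce
  I10: { [X → id - .] }  — reduce
  I11: { [X → Y X .] }  — reduce
  I12: { [Y → d X + .] }  — reduce
  I13: { [S → Y X .] }  — reduce
  I14: { [X → . Y X], [X → . id -], [X → . x], [Y → - Y . X], [Y → . - Y X], [Y → . d X +] }  — shift
  I15: { [Y → - Y X .] }  — reduce

Conflict in state I4:
  Shift-reduce conflict between [S → d .] and [X → . id -]
So the grammar is NOT LR(0).

Answer: No. Shift-reduce conflict between [S → d .] and [X → . id -]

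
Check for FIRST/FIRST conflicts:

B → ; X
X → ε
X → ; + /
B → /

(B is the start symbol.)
No FIRST/FIRST conflicts.

A FIRST/FIRST conflict occurs when two productions N → α and N → β for the same non-terminal have FIRST(α) ∩ FIRST(β) ≠ ∅ (with ε ∈ FIRST of a nullable right-hand side, so two nullable alternatives also conflict).

Productions for B:
  B → ; X: FIRST = { ';' }
  B → /: FIRST = { '/' }
Productions for X:
  X → ε: FIRST = { ε }
  X → ; + /: FIRST = { ';' }

All alternatives of each non-terminal have pairwise disjoint FIRST sets.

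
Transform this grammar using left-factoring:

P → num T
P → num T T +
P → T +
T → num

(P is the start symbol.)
P → num T P'
P' → ε
P' → T +
P → T +
T → num

Left-factoring transforms A → αβ₁ | αβ₂ into A → αA' and A' → β₁ | β₂
(α is the longest common prefix among the alternatives). Repeat until
no nonterminal has two alternatives with a common prefix.

Round 1: P has alternatives sharing prefix 'num T'. Introduce P': P → num T P'
  Add: P' → ε
  Add: P' → T +

No remaining common prefixes — done.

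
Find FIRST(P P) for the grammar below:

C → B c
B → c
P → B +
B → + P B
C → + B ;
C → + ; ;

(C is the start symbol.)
{ '+', 'c' }

FIRST sets of the non-terminals involved (from the grammar, by fixed-point iteration):
  FIRST(P) = { '+', 'c' }

To compute FIRST(P P), process the symbols left to right:
Symbol P is a non-terminal. Add FIRST(P) \ {ε} = { '+', 'c' }
P is not nullable (ε ∉ FIRST(P)), so stop here.
FIRST(P P) = { '+', 'c' }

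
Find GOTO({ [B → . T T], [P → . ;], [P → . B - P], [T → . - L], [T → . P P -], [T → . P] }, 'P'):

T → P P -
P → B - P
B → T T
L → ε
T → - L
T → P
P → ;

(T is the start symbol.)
{ [B → . T T], [P → . ;], [P → . B - P], [T → . - L], [T → . P P -], [T → . P], [T → P . P -], [T → P .] }

GOTO(I, 'P') = CLOSURE({ [A → αX.β] : [A → α.Xβ] ∈ I, X = 'P' })

Items with dot before 'P', with the dot advanced:
  [T → . P] → [T → P .]
  [T → . P P -] → [T → P . P -]
Closure of the advanced items:
  [T → P . P -] has the dot before P: add [P → . B - P], [P → . ;]
  [P → . B - P] has the dot before B: add [B → . T T]
  [B → . T T] has the dot before T: add [T → . P P -], [T → . - L], [T → . P]

GOTO = { [B → . T T], [P → . ;], [P → . B - P], [T → . - L], [T → . P P -], [T → . P], [T → P . P -], [T → P .] }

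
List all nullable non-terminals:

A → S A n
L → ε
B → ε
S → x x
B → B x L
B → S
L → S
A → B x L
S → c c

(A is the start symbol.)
A non-terminal is nullable if it can derive ε (the empty string): either it has an ε-production, or it has a production whose right-hand side consists entirely of nullable non-terminals.

ε-productions: L → ε, B → ε
So L, B are immediately nullable.
No further non-terminal can be added: every production for the remaining non-terminals contains a terminal or a non-nullable non-terminal.
Nullable = { 'B', 'L' }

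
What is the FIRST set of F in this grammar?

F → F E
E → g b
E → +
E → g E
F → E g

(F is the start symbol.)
FIRST sets of the other non-terminals involved (by the same procedure, iterated to a fixed point):
  FIRST(E) = { '+', 'g' }

From F → F E:
  - F is the symbol being defined: contributes nothing new
    F is not nullable, so stop
From F → E g:
  - E is a non-terminal: add FIRST(E) \ {ε} = { '+', 'g' }
    E is not nullable, so stop

Collecting: FIRST(F) = { '+', 'g' }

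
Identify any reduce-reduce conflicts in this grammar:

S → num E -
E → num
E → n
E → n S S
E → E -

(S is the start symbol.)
A reduce-reduce conflict occurs when an LR(0) state has two complete items [A → α .] and [B → β .] — both call for a reduction, and with no lookahead the parser cannot choose between them.

Augment with S' → S and build the canonical LR(0) collection (I0 = CLOSURE({[S' → . S]}), then GOTO on every symbol after a dot until no new states appear). It has 9 states:
  I0: { [S → . num E -], [S' → . S] }  — shift
  I1: { [S' → S .] }  — accept
  I2: { [E → . E -], [E → . n S S], [E → . n], [E → . num], [S → num . E -] }  — shift
  I3: { [E → E . -], [S → num E . -] }  — shift
  I4: { [E → n . S S], [E → n .], [S → . num E -] }  — shift, reduce
  I5: { [E → num .] }  — reduce
  I6: { [E → n S . S], [S → . num E -] }  — shift
  I7: { [E → n S S .] }  — reduce
  I8: { [E → E - .], [S → num E - .] }  — 2 reduces

I8 contains complete items [E → E - .], [S → num E - .] — reduce-reduce conflict.

Answer: Yes — I8: [E → E - .] vs [S → num E - .]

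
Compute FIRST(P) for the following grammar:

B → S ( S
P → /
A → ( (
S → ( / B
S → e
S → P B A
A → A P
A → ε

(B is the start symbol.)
{ '/' }

From P → /:
  - '/' is a terminal: add '/' and stop

Collecting: FIRST(P) = { '/' }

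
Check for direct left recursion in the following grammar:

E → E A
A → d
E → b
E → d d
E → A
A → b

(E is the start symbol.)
E → E A: LEFT RECURSIVE (starts with E)
A → d: starts with d
E → b: starts with b
E → d d: starts with d
E → A: starts with A
A → b: starts with b

The grammar has direct left recursion on: E.

Answer: Yes, E is left-recursive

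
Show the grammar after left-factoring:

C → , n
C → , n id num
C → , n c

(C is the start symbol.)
Left-factoring transforms A → αβ₁ | αβ₂ into A → αA' and A' → β₁ | β₂
(α is the longest common prefix among the alternatives). Repeat until
no nonterminal has two alternatives with a common prefix.

Round 1: C has alternatives sharing prefix ', n'. Introduce C': C → , n C'
  Add: C' → ε
  Add: C' → id num
  Add: C' → c

No remaining common prefixes — done.

Resulting grammar:
C → , n C'
C' → ε
C' → id num
C' → c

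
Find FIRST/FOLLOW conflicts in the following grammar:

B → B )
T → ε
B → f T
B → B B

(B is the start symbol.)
Nullable non-terminals: T.
T has a nullable alternative but only one production, so nothing to check.

B has no nullable alternative, so no FIRST/FOLLOW check is needed there.

No FIRST/FOLLOW conflicts found.

Answer: No FIRST/FOLLOW conflicts.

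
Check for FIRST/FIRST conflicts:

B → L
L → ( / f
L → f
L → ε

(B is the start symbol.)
A FIRST/FIRST conflict occurs when two productions N → α and N → β for the same non-terminal have FIRST(α) ∩ FIRST(β) ≠ ∅ (with ε ∈ FIRST of a nullable right-hand side, so two nullable alternatives also conflict).

Productions for L:
  L → ( / f: FIRST = { '(' }
  L → f: FIRST = { 'f' }
  L → ε: FIRST = { ε }
B has only one production, so no FIRST/FIRST conflict is possible there.

All alternatives of each non-terminal have pairwise disjoint FIRST sets.

Answer: No FIRST/FIRST conflicts.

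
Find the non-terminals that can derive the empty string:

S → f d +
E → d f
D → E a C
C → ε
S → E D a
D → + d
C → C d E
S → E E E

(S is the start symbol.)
{ 'C' }

A non-terminal is nullable if it can derive ε (the empty string): either it has an ε-production, or it has a production whose right-hand side consists entirely of nullable non-terminals.

ε-productions: C → ε
So C is immediately nullable.
No further non-terminal can be added: every production for the remaining non-terminals contains a terminal or a non-nullable non-terminal.
Nullable = { 'C' }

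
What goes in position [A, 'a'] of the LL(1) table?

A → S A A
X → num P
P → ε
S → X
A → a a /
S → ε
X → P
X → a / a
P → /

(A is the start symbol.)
To find M[A, 'a'], we find productions for A where 'a' is in the predict set (PREDICT(N → α) = (FIRST(α) \ {ε}) ∪ (FOLLOW(N) if α ⇒* ε)).

Relevant sets:
  FIRST(S) = { '/', 'a', 'num', ε }
  FIRST(A) = { '/', 'a', 'num' }

A → S A A: PREDICT = { '/', 'a', 'num' }
  'a' is in predict set, so this production goes in M[A, 'a']
A → a a /: PREDICT = { 'a' }
  'a' is in predict set, so this production goes in M[A, 'a']

M[A, 'a'] = A → S A A, A → a a /  (a multiply-defined cell — the grammar is not LL(1))

Answer: A → S A A, A → a a /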